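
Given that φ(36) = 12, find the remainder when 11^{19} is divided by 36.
By Euler: 11^{12} ≡ 1 (mod 36) since gcd(11, 36) = 1. 19 = 1×12 + 7. So 11^{19} ≡ 11^{7} ≡ 11 (mod 36)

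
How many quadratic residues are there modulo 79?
For prime 79, there are (p-1)/2 = (79-1)/2 = 39 quadratic residues (excluding 0).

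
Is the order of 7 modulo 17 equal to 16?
Yes, ord_17(7) = 16.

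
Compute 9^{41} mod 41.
9

Using successive squaring:
Binary expansion of 41: 101001
Powers of 9 mod 41 (each is the square of the previous):
  9^1 ≡ 9 (mod 41)
  9^2 ≡ 9² = 81 ≡ 40 (mod 41)
  9^4 ≡ 40² = 1600 ≡ 1 (mod 41)
  9^8 ≡ 1² = 1 ≡ 1 (mod 41)
  9^16 ≡ 1² = 1 ≡ 1 (mod 41)
  9^32 ≡ 1² = 1 ≡ 1 (mod 41)
41 = 32 + 8 + 1, so 9^41 = 9^32 × 9^8 × 9^1 ≡ 1 × 1 × 9 (mod 41)
Multiplying step by step:
  1 × 1 = 1 ≡ 1 (mod 41)
  1 × 9 = 9 ≡ 9 (mod 41)
Result: 9^41 ≡ 9 (mod 41)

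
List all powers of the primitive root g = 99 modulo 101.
g^1, g^2, ..., g^{100} mod 101: {99, 4, 93, 16, 69, 64, 74, 54, 94, 14, 73, 56, 90, 22, 57, 88, 26, 49, 3, 95, 12, 77, 48, 5, 91, 20, 61, 80, 42, 17, 67, 68, 66, 70, 62, 78, 46, 9, 83, 36, 29, 43, 15, 71, 60, 82, 38, 25, 51, 100, 2, 97, 8, 85, 32, 37, 27, 47, 7, 87, 28, 45, 11, 79, 44, 13, 75, 52, 98, 6, 89, 24, 53, 96, 10, 81, 40, 21, 59, 84, 34, 33, 35, 31, 39, 23, 55, 92, 18, 65, 72, 58, 86, 30, 41, 19, 63, 76, 50, 1}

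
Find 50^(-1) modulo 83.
5

Using Extended Euclidean Algorithm:
gcd(50, 83) = 1
Bezout coefficients: 50 × 5 + 83 × -3 = 1
So 50 × 5 ≡ 1 (mod 83)
The inverse is 5 mod 83 = 5
Verification: 50 × 5 = 250 = 3 × 83 + 1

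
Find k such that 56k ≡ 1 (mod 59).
56^(-1) ≡ 39 (mod 59). Verification: 56 × 39 = 2184 ≡ 1 (mod 59)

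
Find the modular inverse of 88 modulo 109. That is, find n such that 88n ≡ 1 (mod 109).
83

Using Extended Euclidean Algorithm:
gcd(88, 109) = 1
Bezout coefficients: 88 × -26 + 109 × 21 = 1
So 88 × -26 ≡ 1 (mod 109)
The inverse is -26 mod 109 = 83
Verification: 88 × 83 = 7304 = 67 × 109 + 1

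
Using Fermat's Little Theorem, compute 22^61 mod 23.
By Fermat: 22^{22} ≡ 1 (mod 23). 61 = 2×22 + 17. So 22^{61} ≡ 22^{17} ≡ 22 (mod 23)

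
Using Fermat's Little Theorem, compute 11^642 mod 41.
By Fermat: 11^{40} ≡ 1 (mod 41). 642 ≡ 2 (mod 40). So 11^{642} ≡ 11^{2} ≡ 39 (mod 41)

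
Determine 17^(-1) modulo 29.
17^(-1) ≡ 12 (mod 29). Verification: 17 × 12 = 204 ≡ 1 (mod 29)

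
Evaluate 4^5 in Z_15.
5 = 4 + 1 (binary 101). Repeated squaring mod 15: 4^1 ≡ 4; 4^2 ≡ 4² = 16 ≡ 1; 4^4 ≡ 1² = 1 ≡ 1. Multiply: 4^5 = 4^4 × 4^1 ≡ 1 × 4 (mod 15): 1 × 4 = 4 ≡ 4. So 4^5 ≡ 4 (mod 15).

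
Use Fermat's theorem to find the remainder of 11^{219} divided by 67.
27

By Fermat's Little Theorem, a^(p-1) ≡ 1 (mod p) for prime p and gcd(a, p) = 1
Here p = 67, so 11^66 ≡ 1 (mod 67)
We can reduce the exponent: 219 mod 66 = 21
So 11^219 ≡ 11^21 (mod 67)
Computing: 11^21 mod 67 = 27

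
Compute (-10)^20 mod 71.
Using repeated squaring. (-10) ≡ 61 (mod 71). 20 = 16 + 4 (binary 10100). Repeated squaring mod 71: 61^1 ≡ 61; 61^2 ≡ 61² = 3721 ≡ 29; 61^4 ≡ 29² = 841 ≡ 60; 61^8 ≡ 60² = 3600 ≡ 50; 61^16 ≡ 50² = 2500 ≡ 15. Multiply: (-10)^20 ≡ 61^16 × 61^4 ≡ 15 × 60 (mod 71): 15 × 60 = 900 ≡ 48. So (-10)^20 ≡ 48 (mod 71).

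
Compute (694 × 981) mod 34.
32

(694 × 981) = 680814
680814 mod 34 = 32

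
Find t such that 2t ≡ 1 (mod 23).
2^(-1) ≡ 12 (mod 23). Verification: 2 × 12 = 24 ≡ 1 (mod 23)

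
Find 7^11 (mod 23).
Using repeated squaring. 11 = 8 + 2 + 1 (binary 1011). Repeated squaring mod 23: 7^1 ≡ 7; 7^2 ≡ 7² = 49 ≡ 3; 7^4 ≡ 3² = 9 ≡ 9; 7^8 ≡ 9² = 81 ≡ 12. Multiply: 7^11 = 7^8 × 7^2 × 7^1 ≡ 12 × 3 × 7 (mod 23): 12 × 3 = 36 ≡ 13; 13 × 7 = 91 ≡ 22. So 7^11 ≡ 22 (mod 23).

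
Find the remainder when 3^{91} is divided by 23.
By Fermat: 3^{22} ≡ 1 (mod 23). 91 = 4×22 + 3. So 3^{91} ≡ 3^{3} ≡ 4 (mod 23)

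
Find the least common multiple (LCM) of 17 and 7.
119

First find GCD(17, 7) using the Euclidean algorithm:
17 = 2 × 7 + 3
7 = 2 × 3 + 1
3 = 3 × 1 + 0
GCD(17, 7) = 1

LCM formula: LCM(a, b) = (a × b) / GCD(a, b)
LCM(17, 7) = (17 × 7) / 1
LCM(17, 7) = 119 / 1
LCM(17, 7) = 119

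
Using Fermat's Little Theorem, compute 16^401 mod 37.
By Fermat: 16^{36} ≡ 1 (mod 37). 401 ≡ 5 (mod 36). So 16^{401} ≡ 16^{5} ≡ 33 (mod 37)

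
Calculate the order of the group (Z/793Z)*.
720

Prime factorization: 793 = 13 × 61
Using the formula φ(n) = n × Π(1 - 1/p) for each prime factor p:
φ(793) = 793 × (1 - 1/13) × (1 - 1/61)
φ(793) = 720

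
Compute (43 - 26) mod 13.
4

(43 - 26) = 17
17 mod 13 = 4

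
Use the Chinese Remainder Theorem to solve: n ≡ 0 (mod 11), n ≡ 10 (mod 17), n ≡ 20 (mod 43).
1353

Using the Chinese Remainder Theorem:
M = product of moduli = 8041
For equation 1: M_1 = 731, 731 ≡ 5 (mod 11), inverse of 731 mod 11 is 9 (check: 5 × 9 = 45 ≡ 1 (mod 11))
For equation 2: M_2 = 473, 473 ≡ 14 (mod 17), inverse of 473 mod 17 is 11 (check: 14 × 11 = 154 ≡ 1 (mod 17))
For equation 3: M_3 = 187, 187 ≡ 15 (mod 43), inverse of 187 mod 43 is 23 (check: 15 × 23 = 345 ≡ 1 (mod 43))
Combine: n ≡ Σ r_i×M_i×(M_i⁻¹ mod m_i) = 0×731×9 + 10×473×11 + 20×187×23 = 0 + 52030 + 86020 = 138050
138050 mod 8041 = 1353
n ≡ 1353 (mod 8041)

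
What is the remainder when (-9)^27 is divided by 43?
Using repeated squaring. (-9) ≡ 34 (mod 43). 27 = 16 + 8 + 2 + 1 (binary 11011). Repeated squaring mod 43: 34^1 ≡ 34; 34^2 ≡ 34² = 1156 ≡ 38; 34^4 ≡ 38² = 1444 ≡ 25; 34^8 ≡ 25² = 625 ≡ 23; 34^16 ≡ 23² = 529 ≡ 13. Multiply: (-9)^27 ≡ 34^16 × 34^8 × 34^2 × 34^1 ≡ 13 × 23 × 38 × 34 (mod 43): 13 × 23 = 299 ≡ 41; 41 × 38 = 1558 ≡ 10; 10 × 34 = 340 ≡ 39. So (-9)^27 ≡ 39 (mod 43).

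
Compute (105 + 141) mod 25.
21

(105 + 141) = 246
246 mod 25 = 21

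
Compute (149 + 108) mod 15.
2

(149 + 108) = 257
257 mod 15 = 2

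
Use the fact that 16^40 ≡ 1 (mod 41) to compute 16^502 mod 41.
By Fermat: 16^{40} ≡ 1 (mod 41). 502 ≡ 22 (mod 40). So 16^{502} ≡ 16^{22} ≡ 10 (mod 41)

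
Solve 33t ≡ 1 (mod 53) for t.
33^(-1) ≡ 45 (mod 53). Verification: 33 × 45 = 1485 ≡ 1 (mod 53)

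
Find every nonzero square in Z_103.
QRs mod 103: {1, 2, 4, 7, 8, 9, 13, 14, 15, 16, 17, 18, 19, 23, 25, 26, 28, 29, 30, 32, 33, 34, 36, 38, 41, 46, 49, 50, 52, 55, 56, 58, 59, 60, 61, 63, 64, 66, 68, 72, 76, 79, 81, 82, 83, 91, 92, 93, 97, 98, 100}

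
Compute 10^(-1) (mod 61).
55

Using Extended Euclidean Algorithm:
gcd(10, 61) = 1
Bezout coefficients: 10 × -6 + 61 × 1 = 1
So 10 × -6 ≡ 1 (mod 61)
The inverse is -6 mod 61 = 55
Verification: 10 × 55 = 550 = 9 × 61 + 1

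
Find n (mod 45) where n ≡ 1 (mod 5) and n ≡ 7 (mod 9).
M = 5 × 9 = 45. M₁ = 9, y₁ ≡ 4 (mod 5). M₂ = 5, y₂ ≡ 2 (mod 9). n = 1×9×4 + 7×5×2 ≡ 16 (mod 45)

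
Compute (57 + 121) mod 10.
8

(57 + 121) = 178
178 mod 10 = 8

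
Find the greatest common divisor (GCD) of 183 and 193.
1

Using the Euclidean algorithm:
183 = 0 × 193 + 183
193 = 1 × 183 + 10
183 = 18 × 10 + 3
10 = 3 × 3 + 1
3 = 3 × 1 + 0

GCD(183, 193) = 1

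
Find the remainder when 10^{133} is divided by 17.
By Fermat: 10^{16} ≡ 1 (mod 17). 133 = 8×16 + 5. So 10^{133} ≡ 10^{5} ≡ 6 (mod 17)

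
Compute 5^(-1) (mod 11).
9

Using Extended Euclidean Algorithm:
gcd(5, 11) = 1
Bezout coefficients: 5 × -2 + 11 × 1 = 1
So 5 × -2 ≡ 1 (mod 11)
The inverse is -2 mod 11 = 9
Verification: 5 × 9 = 45 = 4 × 11 + 1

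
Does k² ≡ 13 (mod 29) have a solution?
By Euler's criterion: 13^{14} ≡ 1 (mod 29). Since this equals 1, 13 is a QR.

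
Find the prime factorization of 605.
5 × 11^2

Divide by primes starting from smallest:
605 ÷ 5 = 121
121 ÷ 11 = 11
11 ÷ 11 = 1

605 = 5 × 11^2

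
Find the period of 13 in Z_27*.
Powers of 13 mod 27: 13^1≡13, 13^2≡7, 13^3≡10, 13^4≡22, 13^5≡16, 13^6≡19, 13^7≡4, 13^8≡25, 13^9≡1. Order = 9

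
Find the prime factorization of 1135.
5 × 227

Divide by primes starting from smallest:
1135 ÷ 5 = 227
227 ÷ 227 = 1

1135 = 5 × 227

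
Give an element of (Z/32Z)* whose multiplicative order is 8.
3 has order 8 mod 32 since 3^{8} ≡ 1 (mod 32) and no smaller power works.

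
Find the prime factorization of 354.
2 × 3 × 59

Divide by primes starting from smallest:
354 ÷ 2 = 177
177 ÷ 3 = 59
59 ÷ 59 = 1

354 = 2 × 3 × 59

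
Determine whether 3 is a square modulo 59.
By Euler's criterion: 3^{29} ≡ 1 (mod 59). Since this equals 1, 3 is a QR.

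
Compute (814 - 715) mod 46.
7

(814 - 715) = 99
99 mod 46 = 7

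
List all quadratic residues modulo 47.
QRs mod 47: {1, 2, 3, 4, 6, 7, 8, 9, 12, 14, 16, 17, 18, 21, 24, 25, 27, 28, 32, 34, 36, 37, 42}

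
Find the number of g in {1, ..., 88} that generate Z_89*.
Number of primitive roots mod 89 = φ(88) = 40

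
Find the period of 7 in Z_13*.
Powers of 7 mod 13: 7^1≡7, 7^2≡10, 7^3≡5, 7^4≡9, 7^5≡11, 7^6≡12, 7^7≡6, 7^8≡3, 7^9≡8, 7^10≡4, 7^11≡2, 7^12≡1. Order = 12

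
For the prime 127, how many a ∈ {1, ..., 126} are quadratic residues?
For prime 127, there are (p-1)/2 = (127-1)/2 = 63 quadratic residues (excluding 0).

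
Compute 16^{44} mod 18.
4

Using successive squaring:
Binary expansion of 44: 101100
Powers of 16 mod 18 (each is the square of the previous):
  16^1 ≡ 16 (mod 18)
  16^2 ≡ 16² = 256 ≡ 4 (mod 18)
  16^4 ≡ 4² = 16 ≡ 16 (mod 18)
  16^8 ≡ 16² = 256 ≡ 4 (mod 18)
  16^16 ≡ 4² = 16 ≡ 16 (mod 18)
  16^32 ≡ 16² = 256 ≡ 4 (mod 18)
44 = 32 + 8 + 4, so 16^44 = 16^32 × 16^8 × 16^4 ≡ 4 × 4 × 16 (mod 18)
Multiplying step by step:
  4 × 4 = 16 ≡ 16 (mod 18)
  16 × 16 = 256 ≡ 4 (mod 18)
Result: 16^44 ≡ 4 (mod 18)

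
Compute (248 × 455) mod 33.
13

(248 × 455) = 112840
112840 mod 33 = 13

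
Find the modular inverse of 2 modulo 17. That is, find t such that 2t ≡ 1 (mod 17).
9

Using Extended Euclidean Algorithm:
gcd(2, 17) = 1
Bezout coefficients: 2 × -8 + 17 × 1 = 1
So 2 × -8 ≡ 1 (mod 17)
The inverse is -8 mod 17 = 9
Verification: 2 × 9 = 18 = 1 × 17 + 1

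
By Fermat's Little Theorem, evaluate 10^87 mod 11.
By Fermat: 10^{10} ≡ 1 (mod 11). 87 = 8×10 + 7. So 10^{87} ≡ 10^{7} ≡ 10 (mod 11)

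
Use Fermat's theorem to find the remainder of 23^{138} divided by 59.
17

By Fermat's Little Theorem, a^(p-1) ≡ 1 (mod p) for prime p and gcd(a, p) = 1
Here p = 59, so 23^58 ≡ 1 (mod 59)
We can reduce the exponent: 138 mod 58 = 22
So 23^138 ≡ 23^22 (mod 59)
Computing: 23^22 mod 59 = 17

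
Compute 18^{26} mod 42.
30

Using successive squaring:
Binary expansion of 26: 11010
Powers of 18 mod 42 (each is the square of the previous):
  18^1 ≡ 18 (mod 42)
  18^2 ≡ 18² = 324 ≡ 30 (mod 42)
  18^4 ≡ 30² = 900 ≡ 18 (mod 42)
  18^8 ≡ 18² = 324 ≡ 30 (mod 42)
  18^16 ≡ 30² = 900 ≡ 18 (mod 42)
26 = 16 + 8 + 2, so 18^26 = 18^16 × 18^8 × 18^2 ≡ 18 × 30 × 30 (mod 42)
Multiplying step by step:
  18 × 30 = 540 ≡ 36 (mod 42)
  36 × 30 = 1080 ≡ 30 (mod 42)
Result: 18^26 ≡ 30 (mod 42)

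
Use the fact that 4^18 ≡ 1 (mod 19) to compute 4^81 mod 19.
By Fermat: 4^{18} ≡ 1 (mod 19). 81 = 4×18 + 9. So 4^{81} ≡ 4^{9} ≡ 1 (mod 19)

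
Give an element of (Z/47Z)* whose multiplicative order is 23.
2 has order 23 mod 47 since 2^{23} ≡ 1 (mod 47) and no smaller power works.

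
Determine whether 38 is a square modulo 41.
By Euler's criterion: 38^{20} ≡ 40 (mod 41). Since this equals -1 (≡ 40), 38 is not a QR.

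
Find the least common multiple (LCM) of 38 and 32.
608

First find GCD(38, 32) using the Euclidean algorithm:
38 = 1 × 32 + 6
32 = 5 × 6 + 2
6 = 3 × 2 + 0
GCD(38, 32) = 2

LCM formula: LCM(a, b) = (a × b) / GCD(a, b)
LCM(38, 32) = (38 × 32) / 2
LCM(38, 32) = 1216 / 2
LCM(38, 32) = 608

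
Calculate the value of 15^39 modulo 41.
Using repeated squaring. 39 = 32 + 4 + 2 + 1 (binary 100111). Repeated squaring mod 41: 15^1 ≡ 15; 15^2 ≡ 15² = 225 ≡ 20; 15^4 ≡ 20² = 400 ≡ 31; 15^8 ≡ 31² = 961 ≡ 18; 15^16 ≡ 18² = 324 ≡ 37; 15^32 ≡ 37² = 1369 ≡ 16. Multiply: 15^39 = 15^32 × 15^4 × 15^2 × 15^1 ≡ 16 × 31 × 20 × 15 (mod 41): 16 × 31 = 496 ≡ 4; 4 × 20 = 80 ≡ 39; 39 × 15 = 585 ≡ 11. So 15^39 ≡ 11 (mod 41).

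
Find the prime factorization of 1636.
2^2 × 409

Divide by primes starting from smallest:
1636 ÷ 2 = 818
818 ÷ 2 = 409
409 ÷ 409 = 1

1636 = 2^2 × 409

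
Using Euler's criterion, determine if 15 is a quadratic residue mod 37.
By Euler's criterion: 15^{18} ≡ 36 (mod 37). Since this equals -1 (≡ 36), 15 is not a QR.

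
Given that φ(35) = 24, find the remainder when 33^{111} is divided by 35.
By Euler: 33^{24} ≡ 1 (mod 35) since gcd(33, 35) = 1. 111 = 4×24 + 15. So 33^{111} ≡ 33^{15} ≡ 27 (mod 35)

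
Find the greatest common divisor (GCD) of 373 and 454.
1

Using the Euclidean algorithm:
373 = 0 × 454 + 373
454 = 1 × 373 + 81
373 = 4 × 81 + 49
81 = 1 × 49 + 32
49 = 1 × 32 + 17
32 = 1 × 17 + 15
17 = 1 × 15 + 2
15 = 7 × 2 + 1
2 = 2 × 1 + 0

GCD(373, 454) = 1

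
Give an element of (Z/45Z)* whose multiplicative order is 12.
2 has order 12 mod 45 since 2^{12} ≡ 1 (mod 45) and no smaller power works.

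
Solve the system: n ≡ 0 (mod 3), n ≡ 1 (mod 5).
M = 3 × 5 = 15. M₁ = 5, y₁ ≡ 2 (mod 3). M₂ = 3, y₂ ≡ 2 (mod 5). n = 0×5×2 + 1×3×2 ≡ 6 (mod 15)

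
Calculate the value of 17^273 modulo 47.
Using Fermat: 17^{46} ≡ 1 (mod 47). 273 ≡ 43 (mod 46). So 17^{273} ≡ 17^{43} ≡ 32 (mod 47)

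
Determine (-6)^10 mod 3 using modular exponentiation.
(-6) ≡ 0 (mod 3). 10 = 8 + 2 (binary 1010). Repeated squaring mod 3: 0^1 ≡ 0; 0^2 ≡ 0² = 0 ≡ 0; 0^4 ≡ 0² = 0 ≡ 0; 0^8 ≡ 0² = 0 ≡ 0. Multiply: (-6)^10 ≡ 0^8 × 0^2 ≡ 0 × 0 (mod 3): 0 × 0 = 0 ≡ 0. So (-6)^10 ≡ 0 (mod 3).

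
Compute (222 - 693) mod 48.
9

(222 - 693) = -471
-471 mod 48 = 9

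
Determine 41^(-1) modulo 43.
41^(-1) ≡ 21 (mod 43). Verification: 41 × 21 = 861 ≡ 1 (mod 43)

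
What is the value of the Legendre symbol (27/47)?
(27/47) = 27^{23} mod 47 = 1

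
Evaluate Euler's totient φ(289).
272

Prime factorization: 289 = 17^2
Using the formula φ(n) = n × Π(1 - 1/p) for each prime factor p:
φ(289) = 289 × (1 - 1/17)
φ(289) = 272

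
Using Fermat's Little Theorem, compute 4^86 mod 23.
By Fermat: 4^{22} ≡ 1 (mod 23). 86 = 3×22 + 20. So 4^{86} ≡ 4^{20} ≡ 13 (mod 23)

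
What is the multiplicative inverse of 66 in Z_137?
66^(-1) ≡ 27 (mod 137). Verification: 66 × 27 = 1782 ≡ 1 (mod 137)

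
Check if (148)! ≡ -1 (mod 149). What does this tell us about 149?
(148)! mod 149 = 148. Since this equals -1 (mod 149), Wilson confirms 149 is prime.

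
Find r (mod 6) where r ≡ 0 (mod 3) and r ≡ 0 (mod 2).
M = 3 × 2 = 6. M₁ = 2, y₁ ≡ 2 (mod 3). M₂ = 3, y₂ ≡ 1 (mod 2). r = 0×2×2 + 0×3×1 ≡ 0 (mod 6)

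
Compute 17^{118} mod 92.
41

Using successive squaring:
Binary expansion of 118: 1110110
Powers of 17 mod 92 (each is the square of the previous):
  17^1 ≡ 17 (mod 92)
  17^2 ≡ 17² = 289 ≡ 13 (mod 92)
  17^4 ≡ 13² = 169 ≡ 77 (mod 92)
  17^8 ≡ 77² = 5929 ≡ 41 (mod 92)
  17^16 ≡ 41² = 1681 ≡ 25 (mod 92)
  17^32 ≡ 25² = 625 ≡ 73 (mod 92)
  17^64 ≡ 73² = 5329 ≡ 85 (mod 92)
118 = 64 + 32 + 16 + 4 + 2, so 17^118 = 17^64 × 17^32 × 17^16 × 17^4 × 17^2 ≡ 85 × 73 × 25 × 77 × 13 (mod 92)
Multiplying step by step:
  85 × 73 = 6205 ≡ 41 (mod 92)
  41 × 25 = 1025 ≡ 13 (mod 92)
  13 × 77 = 1001 ≡ 81 (mod 92)
  81 × 13 = 1053 ≡ 41 (mod 92)
Result: 17^118 ≡ 41 (mod 92)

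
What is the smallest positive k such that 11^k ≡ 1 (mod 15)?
Powers of 11 mod 15: 11^1≡11, 11^2≡1. Order = 2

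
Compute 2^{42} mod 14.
8

Using successive squaring:
Binary expansion of 42: 101010
Powers of 2 mod 14 (each is the square of the previous):
  2^1 ≡ 2 (mod 14)
  2^2 ≡ 2² = 4 ≡ 4 (mod 14)
  2^4 ≡ 4² = 16 ≡ 2 (mod 14)
  2^8 ≡ 2² = 4 ≡ 4 (mod 14)
  2^16 ≡ 4² = 16 ≡ 2 (mod 14)
  2^32 ≡ 2² = 4 ≡ 4 (mod 14)
42 = 32 + 8 + 2, so 2^42 = 2^32 × 2^8 × 2^2 ≡ 4 × 4 × 4 (mod 14)
Multiplying step by step:
  4 × 4 = 16 ≡ 2 (mod 14)
  2 × 4 = 8 ≡ 8 (mod 14)
Result: 2^42 ≡ 8 (mod 14)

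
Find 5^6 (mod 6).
6 = 4 + 2 (binary 110). Repeated squaring mod 6: 5^1 ≡ 5; 5^2 ≡ 5² = 25 ≡ 1; 5^4 ≡ 1² = 1 ≡ 1. Multiply: 5^6 = 5^4 × 5^2 ≡ 1 × 1 (mod 6): 1 × 1 = 1 ≡ 1. So 5^6 ≡ 1 (mod 6).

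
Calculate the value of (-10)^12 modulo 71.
Using repeated squaring. (-10) ≡ 61 (mod 71). 12 = 8 + 4 (binary 1100). Repeated squaring mod 71: 61^1 ≡ 61; 61^2 ≡ 61² = 3721 ≡ 29; 61^4 ≡ 29² = 841 ≡ 60; 61^8 ≡ 60² = 3600 ≡ 50. Multiply: (-10)^12 ≡ 61^8 × 61^4 ≡ 50 × 60 (mod 71): 50 × 60 = 3000 ≡ 18. So (-10)^12 ≡ 18 (mod 71).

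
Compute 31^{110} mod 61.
48

Using successive squaring:
Binary expansion of 110: 1101110
Powers of 31 mod 61 (each is the square of the previous):
  31^1 ≡ 31 (mod 61)
  31^2 ≡ 31² = 961 ≡ 46 (mod 61)
  31^4 ≡ 46² = 2116 ≡ 42 (mod 61)
  31^8 ≡ 42² = 1764 ≡ 56 (mod 61)
  31^16 ≡ 56² = 3136 ≡ 25 (mod 61)
  31^32 ≡ 25² = 625 ≡ 15 (mod 61)
  31^64 ≡ 15² = 225 ≡ 42 (mod 61)
110 = 64 + 32 + 8 + 4 + 2, so 31^110 = 31^64 × 31^32 × 31^8 × 31^4 × 31^2 ≡ 42 × 15 × 56 × 42 × 46 (mod 61)
Multiplying step by step:
  42 × 15 = 630 ≡ 20 (mod 61)
  20 × 56 = 1120 ≡ 22 (mod 61)
  22 × 42 = 924 ≡ 9 (mod 61)
  9 × 46 = 414 ≡ 48 (mod 61)
Result: 31^110 ≡ 48 (mod 61)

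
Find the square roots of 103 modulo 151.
The square roots of 103 mod 151 are 42 and 109. Verify: 42² = 1764 ≡ 103 (mod 151)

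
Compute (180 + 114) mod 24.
6

(180 + 114) = 294
294 mod 24 = 6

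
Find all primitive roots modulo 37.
Primitive roots mod 37: {2, 5, 13, 15, 17, 18, 19, 20, 22, 24, 32, 35}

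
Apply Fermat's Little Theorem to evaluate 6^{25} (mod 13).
6

By Fermat's Little Theorem, a^(p-1) ≡ 1 (mod p) for prime p and gcd(a, p) = 1
Here p = 13, so 6^12 ≡ 1 (mod 13)
We can reduce the exponent: 25 mod 12 = 1
So 6^25 ≡ 6^1 (mod 13)
Computing: 6^1 mod 13 = 6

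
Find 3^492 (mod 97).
Using Fermat: 3^{96} ≡ 1 (mod 97). 492 ≡ 12 (mod 96). So 3^{492} ≡ 3^{12} ≡ 75 (mod 97)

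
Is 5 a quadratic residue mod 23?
By Euler's criterion: 5^{11} ≡ 22 (mod 23). Since this equals -1 (≡ 22), 5 is not a QR.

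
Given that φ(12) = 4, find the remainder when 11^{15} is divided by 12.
By Euler: 11^{4} ≡ 1 (mod 12) since gcd(11, 12) = 1. 15 = 3×4 + 3. So 11^{15} ≡ 11^{3} ≡ 11 (mod 12)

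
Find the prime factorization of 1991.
11 × 181

Divide by primes starting from smallest:
1991 ÷ 11 = 181
181 ÷ 181 = 1

1991 = 11 × 181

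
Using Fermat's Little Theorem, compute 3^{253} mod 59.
5

By Fermat's Little Theorem, a^(p-1) ≡ 1 (mod p) for prime p and gcd(a, p) = 1
Here p = 59, so 3^58 ≡ 1 (mod 59)
We can reduce the exponent: 253 mod 58 = 21
So 3^253 ≡ 3^21 (mod 59)
Computing: 3^21 mod 59 = 5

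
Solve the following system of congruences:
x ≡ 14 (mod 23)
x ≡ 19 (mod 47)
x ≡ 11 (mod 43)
1946

Using the Chinese Remainder Theorem:
M = product of moduli = 46483
For equation 1: M_1 = 2021, 2021 ≡ 20 (mod 23), inverse of 2021 mod 23 is 15 (check: 20 × 15 = 300 ≡ 1 (mod 23))
For equation 2: M_2 = 989, 989 ≡ 2 (mod 47), inverse of 989 mod 47 is 24 (check: 2 × 24 = 48 ≡ 1 (mod 47))
For equation 3: M_3 = 1081, 1081 ≡ 6 (mod 43), inverse of 1081 mod 43 is 36 (check: 6 × 36 = 216 ≡ 1 (mod 43))
Combine: x ≡ Σ r_i×M_i×(M_i⁻¹ mod m_i) = 14×2021×15 + 19×989×24 + 11×1081×36 = 424410 + 450984 + 428076 = 1303470
1303470 mod 46483 = 1946
x ≡ 1946 (mod 46483)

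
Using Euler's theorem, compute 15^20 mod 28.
By Euler: 15^{12} ≡ 1 (mod 28) since gcd(15, 28) = 1. 20 = 1×12 + 8. So 15^{20} ≡ 15^{8} ≡ 1 (mod 28)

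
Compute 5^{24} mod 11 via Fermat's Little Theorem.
9

By Fermat's Little Theorem, a^(p-1) ≡ 1 (mod p) for prime p and gcd(a, p) = 1
Here p = 11, so 5^10 ≡ 1 (mod 11)
We can reduce the exponent: 24 mod 10 = 4
So 5^24 ≡ 5^4 (mod 11)
Computing: 5^4 mod 11 = 9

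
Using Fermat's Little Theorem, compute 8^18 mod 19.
By Fermat's Little Theorem, 8^{18} ≡ 1 (mod 19) since 19 is prime and gcd(8, 19) = 1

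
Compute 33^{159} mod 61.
37

Using successive squaring:
Binary expansion of 159: 10011111
Powers of 33 mod 61 (each is the square of the previous):
  33^1 ≡ 33 (mod 61)
  33^2 ≡ 33² = 1089 ≡ 52 (mod 61)
  33^4 ≡ 52² = 2704 ≡ 20 (mod 61)
  33^8 ≡ 20² = 400 ≡ 34 (mod 61)
  33^16 ≡ 34² = 1156 ≡ 58 (mod 61)
  33^32 ≡ 58² = 3364 ≡ 9 (mod 61)
  33^64 ≡ 9² = 81 ≡ 20 (mod 61)
  33^128 ≡ 20² = 400 ≡ 34 (mod 61)
159 = 128 + 16 + 8 + 4 + 2 + 1, so 33^159 = 33^128 × 33^16 × 33^8 × 33^4 × 33^2 × 33^1 ≡ 34 × 58 × 34 × 20 × 52 × 33 (mod 61)
Multiplying step by step:
  34 × 58 = 1972 ≡ 20 (mod 61)
  20 × 34 = 680 ≡ 9 (mod 61)
  9 × 20 = 180 ≡ 58 (mod 61)
  58 × 52 = 3016 ≡ 27 (mod 61)
  27 × 33 = 891 ≡ 37 (mod 61)
Result: 33^159 ≡ 37 (mod 61)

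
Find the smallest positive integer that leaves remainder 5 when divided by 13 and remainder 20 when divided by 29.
M = 13 × 29 = 377. M₁ = 29, y₁ ≡ 9 (mod 13). M₂ = 13, y₂ ≡ 9 (mod 29). m = 5×29×9 + 20×13×9 ≡ 252 (mod 377). The smallest positive such number is 252.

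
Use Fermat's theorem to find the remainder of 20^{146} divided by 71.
32

By Fermat's Little Theorem, a^(p-1) ≡ 1 (mod p) for prime p and gcd(a, p) = 1
Here p = 71, so 20^70 ≡ 1 (mod 71)
We can reduce the exponent: 146 mod 70 = 6
So 20^146 ≡ 20^6 (mod 71)
Computing: 20^6 mod 71 = 32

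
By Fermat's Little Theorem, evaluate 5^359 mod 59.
By Fermat: 5^{58} ≡ 1 (mod 59). 359 = 6×58 + 11. So 5^{359} ≡ 5^{11} ≡ 20 (mod 59)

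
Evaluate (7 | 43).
(7/43) = 7^{21} mod 43 = -1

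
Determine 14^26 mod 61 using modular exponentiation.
Using repeated squaring. 26 = 16 + 8 + 2 (binary 11010). Repeated squaring mod 61: 14^1 ≡ 14; 14^2 ≡ 14² = 196 ≡ 13; 14^4 ≡ 13² = 169 ≡ 47; 14^8 ≡ 47² = 2209 ≡ 13; 14^16 ≡ 13² = 169 ≡ 47. Multiply: 14^26 = 14^16 × 14^8 × 14^2 ≡ 47 × 13 × 13 (mod 61): 47 × 13 = 611 ≡ 1; 1 × 13 = 13 ≡ 13. So 14^26 ≡ 13 (mod 61).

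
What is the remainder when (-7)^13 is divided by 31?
Using repeated squaring. (-7) ≡ 24 (mod 31). 13 = 8 + 4 + 1 (binary 1101). Repeated squaring mod 31: 24^1 ≡ 24; 24^2 ≡ 24² = 576 ≡ 18; 24^4 ≡ 18² = 324 ≡ 14; 24^8 ≡ 14² = 196 ≡ 10. Multiply: (-7)^13 ≡ 24^8 × 24^4 × 24^1 ≡ 10 × 14 × 24 (mod 31): 10 × 14 = 140 ≡ 16; 16 × 24 = 384 ≡ 12. So (-7)^13 ≡ 12 (mod 31).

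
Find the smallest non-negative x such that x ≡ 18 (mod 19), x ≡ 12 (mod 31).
322

Using the Chinese Remainder Theorem:
M = product of moduli = 589
For equation 1: M_1 = 31, 31 ≡ 12 (mod 19), inverse of 31 mod 19 is 8 (check: 12 × 8 = 96 ≡ 1 (mod 19))
For equation 2: M_2 = 19, 19 ≡ 19 (mod 31), inverse of 19 mod 31 is 18 (check: 19 × 18 = 342 ≡ 1 (mod 31))
Combine: x ≡ Σ r_i×M_i×(M_i⁻¹ mod m_i) = 18×31×8 + 12×19×18 = 4464 + 4104 = 8568
8568 mod 589 = 322
x ≡ 322 (mod 589)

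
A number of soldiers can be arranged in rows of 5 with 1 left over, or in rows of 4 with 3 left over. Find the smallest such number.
M = 5 × 4 = 20. M₁ = 4, y₁ ≡ 4 (mod 5). M₂ = 5, y₂ ≡ 1 (mod 4). r = 1×4×4 + 3×5×1 ≡ 11 (mod 20). The smallest positive such number is 11.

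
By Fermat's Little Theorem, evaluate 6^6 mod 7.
By Fermat's Little Theorem, 6^{6} ≡ 1 (mod 7) since 7 is prime and gcd(6, 7) = 1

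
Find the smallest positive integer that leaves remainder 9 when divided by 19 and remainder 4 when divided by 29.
M = 19 × 29 = 551. M₁ = 29, y₁ ≡ 2 (mod 19). M₂ = 19, y₂ ≡ 26 (mod 29). t = 9×29×2 + 4×19×26 ≡ 294 (mod 551). The smallest positive such number is 294.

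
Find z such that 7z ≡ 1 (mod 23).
7^(-1) ≡ 10 (mod 23). Verification: 7 × 10 = 70 ≡ 1 (mod 23)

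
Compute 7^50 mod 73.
Using repeated squaring. 50 = 32 + 16 + 2 (binary 110010). Repeated squaring mod 73: 7^1 ≡ 7; 7^2 ≡ 7² = 49 ≡ 49; 7^4 ≡ 49² = 2401 ≡ 65; 7^8 ≡ 65² = 4225 ≡ 64; 7^16 ≡ 64² = 4096 ≡ 8; 7^32 ≡ 8² = 64 ≡ 64. Multiply: 7^50 = 7^32 × 7^16 × 7^2 ≡ 64 × 8 × 49 (mod 73): 64 × 8 = 512 ≡ 1; 1 × 49 = 49 ≡ 49. So 7^50 ≡ 49 (mod 73).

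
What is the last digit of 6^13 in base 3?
Using repeated squaring. 6 ≡ 0 (mod 3). 13 = 8 + 4 + 1 (binary 1101). Repeated squaring mod 3: 0^1 ≡ 0; 0^2 ≡ 0² = 0 ≡ 0; 0^4 ≡ 0² = 0 ≡ 0; 0^8 ≡ 0² = 0 ≡ 0. Multiply: 6^13 ≡ 0^8 × 0^4 × 0^1 ≡ 0 × 0 × 0 (mod 3): 0 × 0 = 0 ≡ 0; 0 × 0 = 0 ≡ 0. So 6^13 ≡ 0 (mod 3).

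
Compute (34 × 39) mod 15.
6

(34 × 39) = 1326
1326 mod 15 = 6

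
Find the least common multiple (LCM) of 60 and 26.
780

First find GCD(60, 26) using the Euclidean algorithm:
60 = 2 × 26 + 8
26 = 3 × 8 + 2
8 = 4 × 2 + 0
GCD(60, 26) = 2

LCM formula: LCM(a, b) = (a × b) / GCD(a, b)
LCM(60, 26) = (60 × 26) / 2
LCM(60, 26) = 1560 / 2
LCM(60, 26) = 780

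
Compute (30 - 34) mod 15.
11

(30 - 34) = -4
-4 mod 15 = 11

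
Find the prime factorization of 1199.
11 × 109

Divide by primes starting from smallest:
1199 ÷ 11 = 109
109 ÷ 109 = 1

1199 = 11 × 109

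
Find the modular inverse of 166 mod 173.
166^(-1) ≡ 74 (mod 173). Verification: 166 × 74 = 12284 ≡ 1 (mod 173)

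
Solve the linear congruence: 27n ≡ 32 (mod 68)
44

Since gcd(27, 68) = 1 divides 32, a solution exists.
Multiply both sides by the inverse of 27 mod 68:
  27^(-1) mod 68 = 63
  x ≡ 63 × 32 ≡ 2016 ≡ 44 (mod 68)
Verification: 27 × 44 = 1188 = 17 × 68 + 32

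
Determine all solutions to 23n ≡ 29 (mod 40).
3

Since gcd(23, 40) = 1 divides 29, a solution exists.
Multiply both sides by the inverse of 23 mod 40:
  23^(-1) mod 40 = 7
  x ≡ 7 × 29 ≡ 203 ≡ 3 (mod 40)
Verification: 23 × 3 = 69 = 1 × 40 + 29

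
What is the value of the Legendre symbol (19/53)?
(19/53) = 19^{26} mod 53 = -1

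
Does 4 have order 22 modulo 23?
p - 1 = 22 has prime divisors 2, 11. Check 4^(22/q) mod 23 for each: 4^(22/2) = 4^11 ≡ 1, 4^(22/11) = 4^2 ≡ 16 (mod 23). Since 4^11 ≡ 1 (mod 23), the order of 4 divides 11 (in fact the order is 11) ≠ 22, so it is not a primitive root.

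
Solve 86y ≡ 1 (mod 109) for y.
86^(-1) ≡ 90 (mod 109). Verification: 86 × 90 = 7740 ≡ 1 (mod 109)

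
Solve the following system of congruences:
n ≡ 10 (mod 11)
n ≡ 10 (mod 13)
10

Using the Chinese Remainder Theorem:
M = product of moduli = 143
For equation 1: M_1 = 13, 13 ≡ 2 (mod 11), inverse of 13 mod 11 is 6 (check: 2 × 6 = 12 ≡ 1 (mod 11))
For equation 2: M_2 = 11, 11 ≡ 11 (mod 13), inverse of 11 mod 13 is 6 (check: 11 × 6 = 66 ≡ 1 (mod 13))
Combine: n ≡ Σ r_i×M_i×(M_i⁻¹ mod m_i) = 10×13×6 + 10×11×6 = 780 + 660 = 1440
1440 mod 143 = 10
n ≡ 10 (mod 143)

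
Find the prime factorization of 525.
3 × 5^2 × 7

Divide by primes starting from smallest:
525 ÷ 3 = 175
175 ÷ 5 = 35
35 ÷ 5 = 7
7 ÷ 7 = 1

525 = 3 × 5^2 × 7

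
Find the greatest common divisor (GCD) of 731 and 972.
1

Using the Euclidean algorithm:
731 = 0 × 972 + 731
972 = 1 × 731 + 241
731 = 3 × 241 + 8
241 = 30 × 8 + 1
8 = 8 × 1 + 0

GCD(731, 972) = 1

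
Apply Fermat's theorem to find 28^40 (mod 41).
By Fermat's Little Theorem, 28^{40} ≡ 1 (mod 41) since 41 is prime and gcd(28, 41) = 1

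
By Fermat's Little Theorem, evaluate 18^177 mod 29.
By Fermat: 18^{28} ≡ 1 (mod 29). 177 ≡ 9 (mod 28). So 18^{177} ≡ 18^{9} ≡ 27 (mod 29)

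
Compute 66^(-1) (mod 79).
6

Using Extended Euclidean Algorithm:
gcd(66, 79) = 1
Bezout coefficients: 66 × 6 + 79 × -5 = 1
So 66 × 6 ≡ 1 (mod 79)
The inverse is 6 mod 79 = 6
Verification: 66 × 6 = 396 = 5 × 79 + 1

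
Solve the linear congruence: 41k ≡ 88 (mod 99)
77

Since gcd(41, 99) = 1 divides 88, a solution exists.
Multiply both sides by the inverse of 41 mod 99:
  41^(-1) mod 99 = 29
  x ≡ 29 × 88 ≡ 2552 ≡ 77 (mod 99)
Verification: 41 × 77 = 3157 = 31 × 99 + 88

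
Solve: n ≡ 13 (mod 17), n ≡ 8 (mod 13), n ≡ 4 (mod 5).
M = 17 × 13 × 5 = 1105. M₁ = 65, y₁ ≡ 11 (mod 17). M₂ = 85, y₂ ≡ 2 (mod 13). M₃ = 221, y₃ ≡ 1 (mod 5). n = 13×65×11 + 8×85×2 + 4×221×1 ≡ 489 (mod 1105)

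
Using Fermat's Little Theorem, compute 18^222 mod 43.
By Fermat: 18^{42} ≡ 1 (mod 43). 222 = 5×42 + 12. So 18^{222} ≡ 18^{12} ≡ 4 (mod 43)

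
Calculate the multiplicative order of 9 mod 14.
Powers of 9 mod 14: 9^1≡9, 9^2≡11, 9^3≡1. Order = 3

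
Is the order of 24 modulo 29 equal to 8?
No, the actual order is 7, not 8.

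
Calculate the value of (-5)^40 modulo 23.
Using Fermat: (-5)^{22} ≡ 1 (mod 23). 40 ≡ 18 (mod 22). So (-5)^{40} ≡ (-5)^{18} ≡ 6 (mod 23)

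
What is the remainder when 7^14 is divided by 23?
Using repeated squaring. 14 = 8 + 4 + 2 (binary 1110). Repeated squaring mod 23: 7^1 ≡ 7; 7^2 ≡ 7² = 49 ≡ 3; 7^4 ≡ 3² = 9 ≡ 9; 7^8 ≡ 9² = 81 ≡ 12. Multiply: 7^14 = 7^8 × 7^4 × 7^2 ≡ 12 × 9 × 3 (mod 23): 12 × 9 = 108 ≡ 16; 16 × 3 = 48 ≡ 2. So 7^14 ≡ 2 (mod 23).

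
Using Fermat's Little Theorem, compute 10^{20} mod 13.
9

By Fermat's Little Theorem, a^(p-1) ≡ 1 (mod p) for prime p and gcd(a, p) = 1
Here p = 13, so 10^12 ≡ 1 (mod 13)
We can reduce the exponent: 20 mod 12 = 8
So 10^20 ≡ 10^8 (mod 13)
Computing: 10^8 mod 13 = 9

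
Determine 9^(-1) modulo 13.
9^(-1) ≡ 3 (mod 13). Verification: 9 × 3 = 27 ≡ 1 (mod 13)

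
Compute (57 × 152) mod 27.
24

(57 × 152) = 8664
8664 mod 27 = 24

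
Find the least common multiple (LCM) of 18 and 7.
126

First find GCD(18, 7) using the Euclidean algorithm:
18 = 2 × 7 + 4
7 = 1 × 4 + 3
4 = 1 × 3 + 1
3 = 3 × 1 + 0
GCD(18, 7) = 1

LCM formula: LCM(a, b) = (a × b) / GCD(a, b)
LCM(18, 7) = (18 × 7) / 1
LCM(18, 7) = 126 / 1
LCM(18, 7) = 126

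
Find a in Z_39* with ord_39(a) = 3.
16 has order 3 mod 39 since 16^{3} ≡ 1 (mod 39) and no smaller power works.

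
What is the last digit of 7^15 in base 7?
Using repeated squaring. 7 ≡ 0 (mod 7). 15 = 8 + 4 + 2 + 1 (binary 1111). Repeated squaring mod 7: 0^1 ≡ 0; 0^2 ≡ 0² = 0 ≡ 0; 0^4 ≡ 0² = 0 ≡ 0; 0^8 ≡ 0² = 0 ≡ 0. Multiply: 7^15 ≡ 0^8 × 0^4 × 0^2 × 0^1 ≡ 0 × 0 × 0 × 0 (mod 7): 0 × 0 = 0 ≡ 0; 0 × 0 = 0 ≡ 0; 0 × 0 = 0 ≡ 0. So 7^15 ≡ 0 (mod 7).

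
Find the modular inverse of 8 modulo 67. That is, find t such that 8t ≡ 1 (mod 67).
42

Using Extended Euclidean Algorithm:
gcd(8, 67) = 1
Bezout coefficients: 8 × -25 + 67 × 3 = 1
So 8 × -25 ≡ 1 (mod 67)
The inverse is -25 mod 67 = 42
Verification: 8 × 42 = 336 = 5 × 67 + 1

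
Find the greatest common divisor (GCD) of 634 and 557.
1

Using the Euclidean algorithm:
634 = 1 × 557 + 77
557 = 7 × 77 + 18
77 = 4 × 18 + 5
18 = 3 × 5 + 3
5 = 1 × 3 + 2
3 = 1 × 2 + 1
2 = 2 × 1 + 0

GCD(634, 557) = 1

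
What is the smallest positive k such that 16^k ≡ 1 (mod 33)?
Powers of 16 mod 33: 16^1≡16, 16^2≡25, 16^3≡4, 16^4≡31, 16^5≡1. Order = 5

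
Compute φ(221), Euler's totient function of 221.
192

Prime factorization: 221 = 13 × 17
Using the formula φ(n) = n × Π(1 - 1/p) for each prime factor p:
φ(221) = 221 × (1 - 1/13) × (1 - 1/17)
φ(221) = 192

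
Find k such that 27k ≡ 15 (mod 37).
17

Since gcd(27, 37) = 1 divides 15, a solution exists.
Multiply both sides by the inverse of 27 mod 37:
  27^(-1) mod 37 = 11
  x ≡ 11 × 15 ≡ 165 ≡ 17 (mod 37)
Verification: 27 × 17 = 459 = 12 × 37 + 15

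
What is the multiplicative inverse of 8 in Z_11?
7

Using Extended Euclidean Algorithm:
gcd(8, 11) = 1
Bezout coefficients: 8 × -4 + 11 × 3 = 1
So 8 × -4 ≡ 1 (mod 11)
The inverse is -4 mod 11 = 7
Verification: 8 × 7 = 56 = 5 × 11 + 1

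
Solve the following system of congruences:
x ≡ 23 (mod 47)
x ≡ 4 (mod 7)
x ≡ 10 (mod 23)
5898

Using the Chinese Remainder Theorem:
M = product of moduli = 7567
For equation 1: M_1 = 161, 161 ≡ 20 (mod 47), inverse of 161 mod 47 is 40 (check: 20 × 40 = 800 ≡ 1 (mod 47))
For equation 2: M_2 = 1081, 1081 ≡ 3 (mod 7), inverse of 1081 mod 7 is 5 (check: 3 × 5 = 15 ≡ 1 (mod 7))
For equation 3: M_3 = 329, 329 ≡ 7 (mod 23), inverse of 329 mod 23 is 10 (check: 7 × 10 = 70 ≡ 1 (mod 23))
Combine: x ≡ Σ r_i×M_i×(M_i⁻¹ mod m_i) = 23×161×40 + 4×1081×5 + 10×329×10 = 148120 + 21620 + 32900 = 202640
202640 mod 7567 = 5898
x ≡ 5898 (mod 7567)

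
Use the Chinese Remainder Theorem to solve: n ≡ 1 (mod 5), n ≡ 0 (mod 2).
M = 5 × 2 = 10. M₁ = 2, y₁ ≡ 3 (mod 5). M₂ = 5, y₂ ≡ 1 (mod 2). n = 1×2×3 + 0×5×1 ≡ 6 (mod 10)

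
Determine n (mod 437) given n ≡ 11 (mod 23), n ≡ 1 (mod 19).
172

Using the Chinese Remainder Theorem:
M = product of moduli = 437
For equation 1: M_1 = 19, 19 ≡ 19 (mod 23), inverse of 19 mod 23 is 17 (check: 19 × 17 = 323 ≡ 1 (mod 23))
For equation 2: M_2 = 23, 23 ≡ 4 (mod 19), inverse of 23 mod 19 is 5 (check: 4 × 5 = 20 ≡ 1 (mod 19))
Combine: n ≡ Σ r_i×M_i×(M_i⁻¹ mod m_i) = 11×19×17 + 1×23×5 = 3553 + 115 = 3668
3668 mod 437 = 172
n ≡ 172 (mod 437)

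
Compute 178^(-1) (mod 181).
178^(-1) ≡ 60 (mod 181). Verification: 178 × 60 = 10680 ≡ 1 (mod 181)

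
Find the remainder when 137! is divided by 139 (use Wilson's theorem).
(138)! = (137)! × (138) ≡ -1 (mod 139). So (137)! ≡ -1 × (138)^(-1) ≡ (-1)×(-1) = 1 (mod 139)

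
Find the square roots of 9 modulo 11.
The square roots of 9 mod 11 are 3 and 8. Verify: 3² = 9 ≡ 9 (mod 11)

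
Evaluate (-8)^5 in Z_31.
(-8) ≡ 23 (mod 31). 5 = 4 + 1 (binary 101). Repeated squaring mod 31: 23^1 ≡ 23; 23^2 ≡ 23² = 529 ≡ 2; 23^4 ≡ 2² = 4 ≡ 4. Multiply: (-8)^5 ≡ 23^4 × 23^1 ≡ 4 × 23 (mod 31): 4 × 23 = 92 ≡ 30. So (-8)^5 ≡ 30 (mod 31).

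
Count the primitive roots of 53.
24

The number of primitive roots modulo p is φ(p-1) = φ(52)
φ(52) = 24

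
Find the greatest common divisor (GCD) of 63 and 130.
1

Using the Euclidean algorithm:
63 = 0 × 130 + 63
130 = 2 × 63 + 4
63 = 15 × 4 + 3
4 = 1 × 3 + 1
3 = 3 × 1 + 0

GCD(63, 130) = 1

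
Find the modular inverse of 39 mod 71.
39^(-1) ≡ 51 (mod 71). Verification: 39 × 51 = 1989 ≡ 1 (mod 71)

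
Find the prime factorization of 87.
3 × 29

Divide by primes starting from smallest:
87 ÷ 3 = 29
29 ÷ 29 = 1

87 = 3 × 29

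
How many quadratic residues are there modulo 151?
For prime 151, there are (p-1)/2 = (151-1)/2 = 75 quadratic residues (excluding 0).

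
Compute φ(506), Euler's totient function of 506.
220

Prime factorization: 506 = 2 × 11 × 23
Using the formula φ(n) = n × Π(1 - 1/p) for each prime factor p:
φ(506) = 506 × (1 - 1/2) × (1 - 1/11) × (1 - 1/23)
φ(506) = 220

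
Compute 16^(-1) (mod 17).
16^(-1) ≡ 16 (mod 17). Verification: 16 × 16 = 256 ≡ 1 (mod 17)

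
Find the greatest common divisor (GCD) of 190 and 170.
10

Using the Euclidean algorithm:
190 = 1 × 170 + 20
170 = 8 × 20 + 10
20 = 2 × 10 + 0

GCD(190, 170) = 10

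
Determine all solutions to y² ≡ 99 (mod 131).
The square roots of 99 mod 131 are 112 and 19. Verify: 112² = 12544 ≡ 99 (mod 131)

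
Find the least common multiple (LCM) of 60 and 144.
720

First find GCD(60, 144) using the Euclidean algorithm:
60 = 0 × 144 + 60
144 = 2 × 60 + 24
60 = 2 × 24 + 12
24 = 2 × 12 + 0
GCD(60, 144) = 12

LCM formula: LCM(a, b) = (a × b) / GCD(a, b)
LCM(60, 144) = (60 × 144) / 12
LCM(60, 144) = 8640 / 12
LCM(60, 144) = 720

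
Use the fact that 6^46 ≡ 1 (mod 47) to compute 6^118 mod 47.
By Fermat: 6^{46} ≡ 1 (mod 47). 118 = 2×46 + 26. So 6^{118} ≡ 6^{26} ≡ 28 (mod 47)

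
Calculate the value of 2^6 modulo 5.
6 = 4 + 2 (binary 110). Repeated squaring mod 5: 2^1 ≡ 2; 2^2 ≡ 2² = 4 ≡ 4; 2^4 ≡ 4² = 16 ≡ 1. Multiply: 2^6 = 2^4 × 2^2 ≡ 1 × 4 (mod 5): 1 × 4 = 4 ≡ 4. So 2^6 ≡ 4 (mod 5).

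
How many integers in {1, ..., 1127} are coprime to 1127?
924

Prime factorization: 1127 = 7^2 × 23
Using the formula φ(n) = n × Π(1 - 1/p) for each prime factor p:
φ(1127) = 1127 × (1 - 1/7) × (1 - 1/23)
φ(1127) = 924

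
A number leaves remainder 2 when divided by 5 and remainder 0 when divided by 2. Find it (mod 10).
M = 5 × 2 = 10. M₁ = 2, y₁ ≡ 3 (mod 5). M₂ = 5, y₂ ≡ 1 (mod 2). x = 2×2×3 + 0×5×1 ≡ 2 (mod 10)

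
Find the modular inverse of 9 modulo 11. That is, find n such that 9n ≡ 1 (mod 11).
5

Using Extended Euclidean Algorithm:
gcd(9, 11) = 1
Bezout coefficients: 9 × 5 + 11 × -4 = 1
So 9 × 5 ≡ 1 (mod 11)
The inverse is 5 mod 11 = 5
Verification: 9 × 5 = 45 = 4 × 11 + 1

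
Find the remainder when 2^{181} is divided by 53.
By Fermat: 2^{52} ≡ 1 (mod 53). 181 = 3×52 + 25. So 2^{181} ≡ 2^{25} ≡ 26 (mod 53)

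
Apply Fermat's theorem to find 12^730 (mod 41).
By Fermat: 12^{40} ≡ 1 (mod 41). 730 ≡ 10 (mod 40). So 12^{730} ≡ 12^{10} ≡ 9 (mod 41)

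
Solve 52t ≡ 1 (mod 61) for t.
52^(-1) ≡ 27 (mod 61). Verification: 52 × 27 = 1404 ≡ 1 (mod 61)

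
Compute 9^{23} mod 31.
28

Using successive squaring:
Binary expansion of 23: 10111
Powers of 9 mod 31 (each is the square of the previous):
  9^1 ≡ 9 (mod 31)
  9^2 ≡ 9² = 81 ≡ 19 (mod 31)
  9^4 ≡ 19² = 361 ≡ 20 (mod 31)
  9^8 ≡ 20² = 400 ≡ 28 (mod 31)
  9^16 ≡ 28² = 784 ≡ 9 (mod 31)
23 = 16 + 4 + 2 + 1, so 9^23 = 9^16 × 9^4 × 9^2 × 9^1 ≡ 9 × 20 × 19 × 9 (mod 31)
Multiplying step by step:
  9 × 20 = 180 ≡ 25 (mod 31)
  25 × 19 = 475 ≡ 10 (mod 31)
  10 × 9 = 90 ≡ 28 (mod 31)
Result: 9^23 ≡ 28 (mod 31)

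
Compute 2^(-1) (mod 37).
2^(-1) ≡ 19 (mod 37). Verification: 2 × 19 = 38 ≡ 1 (mod 37)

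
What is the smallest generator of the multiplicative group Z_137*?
p - 1 = 136 has prime divisors 2, 17. h is a primitive root mod 137 iff h^(136/q) ≢ 1 (mod 137) for each such q.
h = 2: 2^68 ≡ 1, 2^8 ≡ 119 (mod 137); 2^68 ≡ 1, so not a primitive root.
h = 3: 3^68 ≡ 136, 3^8 ≡ 122 (mod 137); none is 1, so 3 has order 136 and is a primitive root.
The smallest primitive root mod 137 is g = 3.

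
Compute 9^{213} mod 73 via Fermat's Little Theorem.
72

By Fermat's Little Theorem, a^(p-1) ≡ 1 (mod p) for prime p and gcd(a, p) = 1
Here p = 73, so 9^72 ≡ 1 (mod 73)
We can reduce the exponent: 213 mod 72 = 69
So 9^213 ≡ 9^69 (mod 73)
Computing: 9^69 mod 73 = 72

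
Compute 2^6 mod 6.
6 = 4 + 2 (binary 110). Repeated squaring mod 6: 2^1 ≡ 2; 2^2 ≡ 2² = 4 ≡ 4; 2^4 ≡ 4² = 16 ≡ 4. Multiply: 2^6 = 2^4 × 2^2 ≡ 4 × 4 (mod 6): 4 × 4 = 16 ≡ 4. So 2^6 ≡ 4 (mod 6).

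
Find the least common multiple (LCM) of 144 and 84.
1008

First find GCD(144, 84) using the Euclidean algorithm:
144 = 1 × 84 + 60
84 = 1 × 60 + 24
60 = 2 × 24 + 12
24 = 2 × 12 + 0
GCD(144, 84) = 12

LCM formula: LCM(a, b) = (a × b) / GCD(a, b)
LCM(144, 84) = (144 × 84) / 12
LCM(144, 84) = 12096 / 12
LCM(144, 84) = 1008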